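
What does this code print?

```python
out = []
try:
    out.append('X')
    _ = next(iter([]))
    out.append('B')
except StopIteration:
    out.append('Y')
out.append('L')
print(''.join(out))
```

Execution trace: 'X' (try body) → 'Y' (except StopIteration) → 'L' (after the try/except). Output: XYL

Answer: XYL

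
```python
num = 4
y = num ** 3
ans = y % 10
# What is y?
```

Trace:
`num = 4` → num = 4
`y = num ** 3` → y = 64
`ans = y % 10` → ans = 4
So y = 64

Answer: 64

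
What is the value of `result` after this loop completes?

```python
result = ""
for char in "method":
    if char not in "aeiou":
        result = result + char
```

Remove vowels from 'method'
`result` takes the values: "" → "m" → "mt" → "mth" → "mthd"

Answer: "mthd"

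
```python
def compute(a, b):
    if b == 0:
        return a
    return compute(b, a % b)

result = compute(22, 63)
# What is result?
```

compute(22, 63) -> compute(63, 22) -> compute(22, 19) -> compute(19, 3) -> compute(3, 1) -> compute(1, 0) -> 1

Answer: 1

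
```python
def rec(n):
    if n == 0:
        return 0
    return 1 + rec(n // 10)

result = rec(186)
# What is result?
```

Count of digits of 186: 3

Answer: 3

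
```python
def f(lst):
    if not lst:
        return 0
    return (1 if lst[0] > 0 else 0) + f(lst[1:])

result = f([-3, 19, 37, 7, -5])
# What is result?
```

Count of positive elements in [-3, 19, 37, 7, -5] = 3

Answer: 3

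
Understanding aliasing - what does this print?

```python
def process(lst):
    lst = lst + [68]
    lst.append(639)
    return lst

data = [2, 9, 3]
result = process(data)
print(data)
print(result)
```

Key concept: rebinding parameter vs mutation.
Step by step:
`data = [2, 9, 3]` → data = [2, 9, 3]
`result = process(data)` → result = [2, 9, 3, 68, 639]
`print(data)` → prints [2, 9, 3]
`print(result)` → prints [2, 9, 3, 68, 639]

Answer:
[2, 9, 3]
[2, 9, 3, 68, 639]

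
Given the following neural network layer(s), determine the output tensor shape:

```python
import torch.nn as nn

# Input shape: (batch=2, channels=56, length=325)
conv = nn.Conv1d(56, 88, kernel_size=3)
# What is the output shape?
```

Input: (2, 56, 325) -> Output: (2, 88, 323)

Answer: (2, 88, 323)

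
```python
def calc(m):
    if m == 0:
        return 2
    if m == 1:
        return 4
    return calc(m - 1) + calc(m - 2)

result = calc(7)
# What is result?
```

Build up from base cases: calc(0)=2, calc(1)=4, calc(2)=6, calc(3)=10, calc(4)=16, calc(5)=26, calc(6)=42, ..., calc(7)=68

Answer: 68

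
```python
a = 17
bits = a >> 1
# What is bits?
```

Trace:
`a = 17` → a = 17
`bits = a >> 1` → bits = 8
So bits = 8

Answer: 8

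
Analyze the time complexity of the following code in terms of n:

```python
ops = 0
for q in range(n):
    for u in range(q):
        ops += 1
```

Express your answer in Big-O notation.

Each loop level contributes: n × n. Multiplying the contributions gives O(n^2).

Answer: O(n^2)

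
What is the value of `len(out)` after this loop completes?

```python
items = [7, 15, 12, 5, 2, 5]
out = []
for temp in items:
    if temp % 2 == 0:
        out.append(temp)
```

Count even numbers in [7, 15, 12, 5, 2, 5]
`out` takes the values: [] → [12] → [12, 2]
So `len(out)` = 2

Answer: 2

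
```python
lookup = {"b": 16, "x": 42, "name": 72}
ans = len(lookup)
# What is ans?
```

Trace:
`lookup = {"b": 16, "x": 42, "name": 72}` → lookup = {'b': 16, 'x': 42, 'name': 72}
`ans = len(lookup)` → ans = 3
So ans = 3

Answer: 3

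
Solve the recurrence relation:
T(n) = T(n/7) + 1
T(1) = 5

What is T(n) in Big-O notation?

Each step divides n by 7 and adds 1. After log_7(n) steps we reach T(1)=5. So T(n) = 1·log_7(n) + 5 = O(log n).

Answer: O(log n)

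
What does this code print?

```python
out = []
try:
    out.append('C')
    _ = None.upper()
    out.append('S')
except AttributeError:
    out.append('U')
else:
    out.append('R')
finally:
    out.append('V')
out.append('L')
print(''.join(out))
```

Execution trace: 'C' (try body) → 'U' (except AttributeError) → 'V' (finally) → 'L' (after the try/except). Output: CUVL

Answer: CUVL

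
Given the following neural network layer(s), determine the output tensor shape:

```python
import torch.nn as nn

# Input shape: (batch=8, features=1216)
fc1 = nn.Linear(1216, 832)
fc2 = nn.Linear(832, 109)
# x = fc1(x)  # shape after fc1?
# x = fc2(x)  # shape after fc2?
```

Input: (8, 1216) -> after fc1: (8, 832) -> Output: (8, 109)

Answer: (8, 109)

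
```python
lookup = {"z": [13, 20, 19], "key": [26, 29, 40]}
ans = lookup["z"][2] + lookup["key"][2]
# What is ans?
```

Trace:
`lookup = {"z": [13, 20, 19], "key": [26, 29, 40]}` → lookup = {'z': [13, 20, 19], 'key': [26, 29, 40]}
`ans = lookup["z"][2] + lookup["key"][2]` → ans = 59
So ans = 59

Answer: 59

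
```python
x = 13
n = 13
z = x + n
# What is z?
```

Trace:
`x = 13` → x = 13
`n = 13` → n = 13
`z = x + n` → z = 26
So z = 26

Answer: 26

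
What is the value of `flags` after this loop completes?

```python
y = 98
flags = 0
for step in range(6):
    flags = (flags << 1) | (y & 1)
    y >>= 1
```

Reverse lowest 6 bits of 98
`flags` takes the values: 0 → 1 → 2 → 4 → 8 → 17

Answer: 17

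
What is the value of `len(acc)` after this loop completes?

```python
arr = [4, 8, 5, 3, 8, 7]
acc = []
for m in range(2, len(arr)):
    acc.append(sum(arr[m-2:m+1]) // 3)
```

Number of 3-element averages
`acc` takes the values: [] → [5] → [5, 5] → [5, 5, 5] → [5, 5, 5, 6]
So `len(acc)` = 4

Answer: 4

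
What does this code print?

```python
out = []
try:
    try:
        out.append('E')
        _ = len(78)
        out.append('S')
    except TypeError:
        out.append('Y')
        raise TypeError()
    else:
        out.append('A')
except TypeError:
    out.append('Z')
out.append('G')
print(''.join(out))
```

Execution trace: 'E' (inner try body) → 'Y' (inner except TypeError) → 'Z' (outer except TypeError) → 'G' (after the try/except). Output: EYZG

Answer: EYZG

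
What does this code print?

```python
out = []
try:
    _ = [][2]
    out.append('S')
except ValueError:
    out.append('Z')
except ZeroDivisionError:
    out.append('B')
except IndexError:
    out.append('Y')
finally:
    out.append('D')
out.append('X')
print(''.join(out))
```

Execution trace: 'Y' (except IndexError) → 'D' (finally) → 'X' (after the try/except). Output: YDX

Answer: YDX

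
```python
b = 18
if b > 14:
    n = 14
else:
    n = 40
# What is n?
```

Trace:
`b = 18` → b = 18
`if b > 14: ...` → b > 14 is True → n = 14
So n = 14

Answer: 14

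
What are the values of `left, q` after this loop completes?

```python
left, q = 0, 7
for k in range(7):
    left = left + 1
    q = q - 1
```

left goes 0→7, q goes 7→0
`left, q` takes the values: (0, 7) → (1, 7) → (1, 6) → (2, 6) → (2, 5) → (3, 5) → (3, 4) → (4, 4) → (4, 3) → (5, 3) → (5, 2) → (6, 2) → (6, 1) → (7, 1) → (7, 0)

Answer: 7, 0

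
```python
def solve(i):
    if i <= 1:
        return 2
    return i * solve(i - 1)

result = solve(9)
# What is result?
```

solve(9) = 9 * 8 * 7 * 6 * 5 * 4 * 3 * 2 * 2 = 725760

Answer: 725760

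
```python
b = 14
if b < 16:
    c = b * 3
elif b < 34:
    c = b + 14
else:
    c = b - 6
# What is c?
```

Trace:
`b = 14` → b = 14
`if b < 16: ...` → b < 16 is True → c = 42
So c = 42

Answer: 42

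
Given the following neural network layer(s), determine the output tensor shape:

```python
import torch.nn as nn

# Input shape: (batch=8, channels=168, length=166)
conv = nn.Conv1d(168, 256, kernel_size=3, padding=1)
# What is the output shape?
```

Input: (8, 168, 166) -> Output: (8, 256, 166)

Answer: (8, 256, 166)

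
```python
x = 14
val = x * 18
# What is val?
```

Trace:
`x = 14` → x = 14
`val = x * 18` → val = 252
So val = 252

Answer: 252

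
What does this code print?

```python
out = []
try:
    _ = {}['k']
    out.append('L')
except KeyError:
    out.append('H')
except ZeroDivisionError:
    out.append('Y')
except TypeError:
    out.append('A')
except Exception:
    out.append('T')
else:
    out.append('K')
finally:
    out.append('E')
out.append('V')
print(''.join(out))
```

Execution trace: 'H' (except KeyError) → 'E' (finally) → 'V' (after the try/except). Output: HEV

Answer: HEV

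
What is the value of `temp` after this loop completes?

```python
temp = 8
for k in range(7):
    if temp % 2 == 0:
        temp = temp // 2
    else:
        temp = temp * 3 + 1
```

Collatz-style transformation from 8
`temp` takes the values: 8 → 4 → 2 → 1 → 4 → 2 → 1 → 4

Answer: 4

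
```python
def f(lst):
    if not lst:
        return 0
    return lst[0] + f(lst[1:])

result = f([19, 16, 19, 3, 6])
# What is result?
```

19 + 16 + 19 + 3 + 6 + 0 = 63

Answer: 63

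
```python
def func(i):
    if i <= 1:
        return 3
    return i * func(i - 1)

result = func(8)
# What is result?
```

func(8) = 8 * 7 * 6 * 5 * 4 * 3 * 2 * 3 = 120960

Answer: 120960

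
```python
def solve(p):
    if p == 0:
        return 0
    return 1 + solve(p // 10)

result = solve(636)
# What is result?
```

Count of digits of 636: 3

Answer: 3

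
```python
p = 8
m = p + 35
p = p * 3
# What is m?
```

Trace:
`p = 8` → p = 8
`m = p + 35` → m = 43
`p = p * 3` → p = 24
So m = 43

Answer: 43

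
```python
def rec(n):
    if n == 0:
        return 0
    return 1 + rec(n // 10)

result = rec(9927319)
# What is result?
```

Count of digits of 9927319: 7

Answer: 7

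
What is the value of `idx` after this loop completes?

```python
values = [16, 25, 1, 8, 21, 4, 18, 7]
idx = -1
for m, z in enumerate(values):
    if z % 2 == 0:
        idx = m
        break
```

First even number index in [16, 25, 1, 8, 21, 4, 18, 7]
`idx` takes the values: -1 → 0

Answer: 0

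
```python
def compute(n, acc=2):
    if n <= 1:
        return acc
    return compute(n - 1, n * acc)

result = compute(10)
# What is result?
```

Accumulator trace (n, acc): (10, 2) -> (9, 20) -> (8, 180) -> (7, 1440) -> (6, 10080) -> (5, 60480) -> (4, 302400) -> (3, 1209600) -> (2, 3628800) -> (1, 7257600) -> return 7257600

Answer: 7257600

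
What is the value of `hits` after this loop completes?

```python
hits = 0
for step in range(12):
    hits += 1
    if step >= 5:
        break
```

Loop breaks when step reaches 5, hits is 6
`hits` takes the values: 0 → 1 → 2 → 3 → 4 → 5 → 6

Answer: 6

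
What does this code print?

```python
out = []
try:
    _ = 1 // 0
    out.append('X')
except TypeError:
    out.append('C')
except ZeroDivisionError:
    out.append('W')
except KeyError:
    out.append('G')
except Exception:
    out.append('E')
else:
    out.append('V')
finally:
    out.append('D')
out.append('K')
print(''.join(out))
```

Execution trace: 'W' (except ZeroDivisionError) → 'D' (finally) → 'K' (after the try/except). Output: WDK

Answer: WDK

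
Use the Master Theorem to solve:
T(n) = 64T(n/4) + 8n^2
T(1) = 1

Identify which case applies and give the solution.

a=64, b=4, f(n)=8n^2. log_4(64) = 3. Since c=2 < 3, Case 1 applies: T(n) = Θ(n^log_b(a)) = O(n^3).

Answer: O(n^3) - Case 1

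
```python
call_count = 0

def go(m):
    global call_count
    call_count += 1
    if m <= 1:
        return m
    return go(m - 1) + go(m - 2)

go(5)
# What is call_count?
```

Calls(m) = 1 + Calls(m-1) + Calls(m-2); Calls(0)=Calls(1)=1. For m=5 this gives 15.

Answer: 15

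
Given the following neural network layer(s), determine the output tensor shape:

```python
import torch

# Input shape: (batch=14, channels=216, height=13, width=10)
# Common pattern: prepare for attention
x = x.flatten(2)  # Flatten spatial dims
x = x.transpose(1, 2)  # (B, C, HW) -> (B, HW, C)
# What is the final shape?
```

Input: (14, 216, 13, 10) -> after flatten(2): (14, 216, 130) -> Output: (14, 130, 216)

Answer: (14, 130, 216)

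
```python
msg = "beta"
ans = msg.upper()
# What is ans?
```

Trace:
`msg = "beta"` → msg = 'beta'
`ans = msg.upper()` → ans = 'BETA'
So ans = 'BETA'

Answer: 'BETA'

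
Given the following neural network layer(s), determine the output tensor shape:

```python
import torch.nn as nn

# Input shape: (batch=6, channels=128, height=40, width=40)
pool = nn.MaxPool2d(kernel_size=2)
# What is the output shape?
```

Input: (6, 128, 40, 40) -> Output: (6, 128, 20, 20)

Answer: (6, 128, 20, 20)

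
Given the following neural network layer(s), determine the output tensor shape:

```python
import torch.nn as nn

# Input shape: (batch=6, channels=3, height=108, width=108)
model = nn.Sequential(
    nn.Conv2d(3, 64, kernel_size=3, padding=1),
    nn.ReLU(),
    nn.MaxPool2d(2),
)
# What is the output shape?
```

Input: (6, 3, 108, 108) -> after Conv2d: (6, 64, 108, 108) -> after ReLU: (6, 64, 108, 108) -> Output: (6, 64, 54, 54)

Answer: (6, 64, 54, 54)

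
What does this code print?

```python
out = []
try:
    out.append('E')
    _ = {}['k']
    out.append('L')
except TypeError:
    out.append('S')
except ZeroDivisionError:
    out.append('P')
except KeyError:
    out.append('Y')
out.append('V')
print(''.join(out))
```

Execution trace: 'E' (try body) → 'Y' (except KeyError) → 'V' (after the try/except). Output: EYV

Answer: EYV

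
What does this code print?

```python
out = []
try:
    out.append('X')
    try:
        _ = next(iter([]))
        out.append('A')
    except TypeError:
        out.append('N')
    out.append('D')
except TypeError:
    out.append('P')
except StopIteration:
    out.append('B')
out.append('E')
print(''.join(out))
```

Execution trace: 'X' (try body) → 'B' (except StopIteration) → 'E' (after the try/except). Output: XBE

Answer: XBE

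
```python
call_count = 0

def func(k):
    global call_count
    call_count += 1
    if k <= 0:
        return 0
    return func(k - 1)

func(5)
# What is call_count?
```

Linear recursion stepping by 1: 6 calls from k=5 down to ≤0.

Answer: 6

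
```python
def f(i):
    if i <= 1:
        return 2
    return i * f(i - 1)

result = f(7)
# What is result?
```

f(7) = 7 * 6 * 5 * 4 * 3 * 2 * 2 = 10080

Answer: 10080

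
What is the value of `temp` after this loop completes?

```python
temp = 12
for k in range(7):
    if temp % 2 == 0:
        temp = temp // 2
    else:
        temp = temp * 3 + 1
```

Collatz-style transformation from 12
`temp` takes the values: 12 → 6 → 3 → 10 → 5 → 16 → 8 → 4

Answer: 4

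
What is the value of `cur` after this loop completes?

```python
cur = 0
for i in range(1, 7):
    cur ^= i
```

XOR of 1 to 6
`cur` takes the values: 0 → 1 → 3 → 0 → 4 → 1 → 7

Answer: 7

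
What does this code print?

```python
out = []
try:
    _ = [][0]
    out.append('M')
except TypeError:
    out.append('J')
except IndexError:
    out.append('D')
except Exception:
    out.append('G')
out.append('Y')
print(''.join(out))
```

Execution trace: 'D' (except IndexError) → 'Y' (after the try/except). Output: DY

Answer: DY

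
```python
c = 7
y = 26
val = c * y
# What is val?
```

Trace:
`c = 7` → c = 7
`y = 26` → y = 26
`val = c * y` → val = 182
So val = 182

Answer: 182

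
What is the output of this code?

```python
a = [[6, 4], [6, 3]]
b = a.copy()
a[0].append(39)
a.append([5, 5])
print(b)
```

Key concept: shallow copy with nested lists.
Step by step:
`a = [[6, 4], [6, 3]]` → a = [[6, 4], [6, 3]]
`b = a.copy()` → b = [[6, 4], [6, 3]]
`a[0].append(39)` → a = [[6, 4, 39], [6, 3]]; b = [[6, 4, 39], [6, 3]]
`a.append([5, 5])` → a = [[6, 4, 39], [6, 3], [5, 5]]
`print(b)` → prints [[6, 4, 39], [6, 3]]

Answer: [[6, 4, 39], [6, 3]]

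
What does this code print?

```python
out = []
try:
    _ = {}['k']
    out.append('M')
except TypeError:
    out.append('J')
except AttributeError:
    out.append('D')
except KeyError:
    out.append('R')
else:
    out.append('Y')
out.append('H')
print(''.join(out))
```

Execution trace: 'R' (except KeyError) → 'H' (after the try/except). Output: RH

Answer: RH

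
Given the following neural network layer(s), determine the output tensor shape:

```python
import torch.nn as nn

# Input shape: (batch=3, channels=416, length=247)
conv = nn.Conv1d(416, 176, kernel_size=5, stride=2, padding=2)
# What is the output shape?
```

Input: (3, 416, 247) -> Output: (3, 176, 124)

Answer: (3, 176, 124)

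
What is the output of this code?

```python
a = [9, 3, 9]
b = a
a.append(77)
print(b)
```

Key concept: basic list aliasing.
Step by step:
`a = [9, 3, 9]` → a = [9, 3, 9]
`b = a` → b = [9, 3, 9] (same object as a)
`a.append(77)` → a = [9, 3, 9, 77] (same object as b); b = [9, 3, 9, 77] (same object as a)
`print(b)` → prints [9, 3, 9, 77]

Answer: [9, 3, 9, 77]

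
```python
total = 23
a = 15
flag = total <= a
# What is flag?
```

Trace:
`total = 23` → total = 23
`a = 15` → a = 15
`flag = total <= a` → flag = False
So flag = False

Answer: False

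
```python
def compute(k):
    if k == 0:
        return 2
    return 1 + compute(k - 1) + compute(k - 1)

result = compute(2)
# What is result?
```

compute(k) = 1 + 2·compute(k-1), compute(0)=2. Closed form: (2+1)·2^2 - 1 = 11.

Answer: 11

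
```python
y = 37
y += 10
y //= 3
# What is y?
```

Trace:
`y = 37` → y = 37
`y += 10` → y = 47
`y //= 3` → y = 15
So y = 15

Answer: 15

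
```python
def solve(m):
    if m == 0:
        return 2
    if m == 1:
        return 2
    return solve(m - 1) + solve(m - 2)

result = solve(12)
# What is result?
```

Build up from base cases: solve(0)=2, solve(1)=2, solve(2)=4, solve(3)=6, solve(4)=10, solve(5)=16, solve(6)=26, ..., solve(12)=466

Answer: 466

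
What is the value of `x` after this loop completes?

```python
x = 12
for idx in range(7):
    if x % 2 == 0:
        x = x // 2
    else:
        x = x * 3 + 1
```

Collatz-style transformation from 12
`x` takes the values: 12 → 6 → 3 → 10 → 5 → 16 → 8 → 4

Answer: 4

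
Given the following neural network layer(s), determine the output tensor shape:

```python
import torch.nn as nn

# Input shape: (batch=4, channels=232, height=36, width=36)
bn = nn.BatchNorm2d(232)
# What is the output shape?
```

Input: (4, 232, 36, 36) -> Output: (4, 232, 36, 36)

Answer: (4, 232, 36, 36)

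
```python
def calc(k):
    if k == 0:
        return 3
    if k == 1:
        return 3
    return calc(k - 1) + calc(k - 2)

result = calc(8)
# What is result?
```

Build up from base cases: calc(0)=3, calc(1)=3, calc(2)=6, calc(3)=9, calc(4)=15, calc(5)=24, calc(6)=39, ..., calc(8)=102

Answer: 102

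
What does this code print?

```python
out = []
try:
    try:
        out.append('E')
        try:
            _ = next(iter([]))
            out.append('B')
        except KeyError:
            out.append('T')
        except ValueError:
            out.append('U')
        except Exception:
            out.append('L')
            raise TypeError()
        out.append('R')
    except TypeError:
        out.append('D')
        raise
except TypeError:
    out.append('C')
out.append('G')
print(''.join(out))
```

Execution trace: 'E' (try body) → 'L' (inner except Exception) → 'D' (except TypeError) → 'C' (outer except TypeError) → 'G' (after the try/except). Output: ELDCG

Answer: ELDCG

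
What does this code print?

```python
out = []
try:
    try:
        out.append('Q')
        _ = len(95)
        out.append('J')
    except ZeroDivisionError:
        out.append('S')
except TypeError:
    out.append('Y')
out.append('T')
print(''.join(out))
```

Execution trace: 'Q' (try body) → 'Y' (outer except TypeError) → 'T' (after the try/except). Output: QYT

Answer: QYT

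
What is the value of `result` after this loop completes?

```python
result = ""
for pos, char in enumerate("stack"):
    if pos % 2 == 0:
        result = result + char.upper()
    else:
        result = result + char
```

Uppercase even positions in 'stack'
`result` takes the values: "" → "S" → "St" → "StA" → "StAc" → "StAcK"

Answer: "StAcK"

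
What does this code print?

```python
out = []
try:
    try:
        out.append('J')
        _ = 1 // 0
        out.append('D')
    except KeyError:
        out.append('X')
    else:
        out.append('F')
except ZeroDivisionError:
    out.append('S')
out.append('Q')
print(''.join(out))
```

Execution trace: 'J' (try body) → 'S' (outer except ZeroDivisionError) → 'Q' (after the try/except). Output: JSQ

Answer: JSQ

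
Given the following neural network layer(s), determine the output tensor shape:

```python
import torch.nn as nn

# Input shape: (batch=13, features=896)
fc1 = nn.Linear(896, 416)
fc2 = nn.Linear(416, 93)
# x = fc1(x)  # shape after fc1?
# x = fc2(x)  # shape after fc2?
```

Input: (13, 896) -> after fc1: (13, 416) -> Output: (13, 93)

Answer: (13, 93)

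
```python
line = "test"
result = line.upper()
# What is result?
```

Trace:
`line = "test"` → line = 'test'
`result = line.upper()` → result = 'TEST'
So result = 'TEST'

Answer: 'TEST'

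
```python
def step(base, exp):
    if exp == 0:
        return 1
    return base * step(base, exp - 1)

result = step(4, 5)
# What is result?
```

step(4, 5) = 4 * 4 * 4 * 4 * 4 = 1024

Answer: 1024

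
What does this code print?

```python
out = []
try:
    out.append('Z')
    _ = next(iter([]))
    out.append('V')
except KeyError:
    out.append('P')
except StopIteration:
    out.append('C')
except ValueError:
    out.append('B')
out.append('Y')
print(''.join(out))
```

Execution trace: 'Z' (try body) → 'C' (except StopIteration) → 'Y' (after the try/except). Output: ZCY

Answer: ZCY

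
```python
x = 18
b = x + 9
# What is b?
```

Trace:
`x = 18` → x = 18
`b = x + 9` → b = 27
So b = 27

Answer: 27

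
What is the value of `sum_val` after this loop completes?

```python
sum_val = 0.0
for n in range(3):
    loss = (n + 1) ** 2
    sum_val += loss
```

Sum of squared losses 1² + 2² + ... + 3²
`sum_val` takes the values: 0.0 → 1.0 → 5.0 → 14.0

Answer: 14.0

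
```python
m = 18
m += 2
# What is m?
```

Trace:
`m = 18` → m = 18
`m += 2` → m = 20
So m = 20

Answer: 20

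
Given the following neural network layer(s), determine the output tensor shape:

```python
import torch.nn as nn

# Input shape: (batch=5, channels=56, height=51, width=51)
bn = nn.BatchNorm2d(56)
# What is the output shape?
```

Input: (5, 56, 51, 51) -> Output: (5, 56, 51, 51)

Answer: (5, 56, 51, 51)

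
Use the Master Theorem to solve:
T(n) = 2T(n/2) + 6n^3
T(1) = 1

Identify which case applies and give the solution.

a=2, b=2, f(n)=6n^3. log_2(2) = 1. Since c=3 > 1 and the regularity condition holds (2(n/2)^3 = (2/2^3)n^3 with 2/2^3 < 1), Case 3 applies: T(n) = Θ(f(n)) = O(n^3).

Answer: O(n^3) - Case 3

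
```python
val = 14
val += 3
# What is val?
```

Trace:
`val = 14` → val = 14
`val += 3` → val = 17
So val = 17

Answer: 17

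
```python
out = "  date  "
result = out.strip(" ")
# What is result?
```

Trace:
`out = "  date  "` → out = '  date  '
`result = out.strip(" ")` → result = 'date'
So result = 'date'

Answer: 'date'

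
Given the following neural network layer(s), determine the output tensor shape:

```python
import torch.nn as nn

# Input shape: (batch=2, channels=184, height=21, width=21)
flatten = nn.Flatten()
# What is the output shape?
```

Input: (2, 184, 21, 21) -> Output: (2, 81144)

Answer: (2, 81144)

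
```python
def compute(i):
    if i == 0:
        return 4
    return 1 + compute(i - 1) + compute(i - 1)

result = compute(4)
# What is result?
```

compute(i) = 1 + 2·compute(i-1), compute(0)=4. Closed form: (4+1)·2^4 - 1 = 79.

Answer: 79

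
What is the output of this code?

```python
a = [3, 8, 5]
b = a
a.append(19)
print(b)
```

Key concept: basic list aliasing.
Step by step:
`a = [3, 8, 5]` → a = [3, 8, 5]
`b = a` → b = [3, 8, 5] (same object as a)
`a.append(19)` → a = [3, 8, 5, 19] (same object as b); b = [3, 8, 5, 19] (same object as a)
`print(b)` → prints [3, 8, 5, 19]

Answer: [3, 8, 5, 19]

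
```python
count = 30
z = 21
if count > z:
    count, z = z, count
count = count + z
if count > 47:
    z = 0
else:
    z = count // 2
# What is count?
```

Trace:
`count = 30` → count = 30
`z = 21` → z = 21
`if count > z: ...` → count > z is True → count = 21; z = 30
`count = count + z` → count = 51
`if count > 47: ...` → count > 47 is True → z = 0
So count = 51

Answer: 51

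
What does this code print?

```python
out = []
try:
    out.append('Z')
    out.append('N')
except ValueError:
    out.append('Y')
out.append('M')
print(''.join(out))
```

Execution trace: 'Z' (try body) → 'N' (try body, no exception) → 'M' (after the try/except). Output: ZNM

Answer: ZNM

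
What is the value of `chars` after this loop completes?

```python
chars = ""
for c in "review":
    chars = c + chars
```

Reverse 'review'
`chars` takes the values: "" → "r" → "er" → "ver" → "iver" → "eiver" → "weiver"

Answer: "weiver"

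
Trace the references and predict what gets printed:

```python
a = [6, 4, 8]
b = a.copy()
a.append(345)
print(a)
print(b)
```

Key concept: list.copy() creates independent copy.
Step by step:
`a = [6, 4, 8]` → a = [6, 4, 8]
`b = a.copy()` → b = [6, 4, 8]
`a.append(345)` → a = [6, 4, 8, 345]
`print(a)` → prints [6, 4, 8, 345]
`print(b)` → prints [6, 4, 8]

Answer:
[6, 4, 8, 345]
[6, 4, 8]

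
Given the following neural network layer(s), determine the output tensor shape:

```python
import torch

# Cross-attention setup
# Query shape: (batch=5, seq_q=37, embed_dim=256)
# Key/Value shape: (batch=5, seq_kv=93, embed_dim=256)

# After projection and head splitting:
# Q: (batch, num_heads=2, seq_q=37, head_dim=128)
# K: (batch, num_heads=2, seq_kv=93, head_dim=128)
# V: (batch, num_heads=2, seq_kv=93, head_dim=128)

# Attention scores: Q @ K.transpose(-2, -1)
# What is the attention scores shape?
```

Input: (5, 37, 256) -> Output: (5, 2, 37, 93)

Answer: (5, 2, 37, 93)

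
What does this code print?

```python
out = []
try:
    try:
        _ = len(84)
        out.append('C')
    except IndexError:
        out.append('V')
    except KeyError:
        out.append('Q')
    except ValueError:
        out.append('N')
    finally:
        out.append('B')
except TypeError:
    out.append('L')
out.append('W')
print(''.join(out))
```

Execution trace: 'B' (finally) → 'L' (outer except TypeError) → 'W' (after the try/except). Output: BLW

Answer: BLW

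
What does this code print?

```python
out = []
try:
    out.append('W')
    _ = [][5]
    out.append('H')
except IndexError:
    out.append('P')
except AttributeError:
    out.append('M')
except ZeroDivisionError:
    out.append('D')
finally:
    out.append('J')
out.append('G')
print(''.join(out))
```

Execution trace: 'W' (try body) → 'P' (except IndexError) → 'J' (finally) → 'G' (after the try/except). Output: WPJG

Answer: WPJG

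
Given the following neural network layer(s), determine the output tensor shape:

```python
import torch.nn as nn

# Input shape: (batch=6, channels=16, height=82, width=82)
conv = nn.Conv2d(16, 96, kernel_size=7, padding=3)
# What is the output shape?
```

Input: (6, 16, 82, 82) -> Output: (6, 96, 82, 82)

Answer: (6, 96, 82, 82)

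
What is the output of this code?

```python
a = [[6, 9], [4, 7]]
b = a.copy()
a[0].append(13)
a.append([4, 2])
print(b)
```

Key concept: shallow copy with nested lists.
Step by step:
`a = [[6, 9], [4, 7]]` → a = [[6, 9], [4, 7]]
`b = a.copy()` → b = [[6, 9], [4, 7]]
`a[0].append(13)` → a = [[6, 9, 13], [4, 7]]; b = [[6, 9, 13], [4, 7]]
`a.append([4, 2])` → a = [[6, 9, 13], [4, 7], [4, 2]]
`print(b)` → prints [[6, 9, 13], [4, 7]]

Answer: [[6, 9, 13], [4, 7]]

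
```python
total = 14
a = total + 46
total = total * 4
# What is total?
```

Trace:
`total = 14` → total = 14
`a = total + 46` → a = 60
`total = total * 4` → total = 56
So total = 56

Answer: 56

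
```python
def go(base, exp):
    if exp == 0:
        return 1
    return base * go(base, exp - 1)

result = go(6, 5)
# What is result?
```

go(6, 5) = 6 * 6 * 6 * 6 * 6 = 7776

Answer: 7776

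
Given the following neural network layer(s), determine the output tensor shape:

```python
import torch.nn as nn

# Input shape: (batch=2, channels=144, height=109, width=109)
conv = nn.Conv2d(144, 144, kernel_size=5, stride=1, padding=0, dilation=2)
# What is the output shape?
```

Input: (2, 144, 109, 109) -> Output: (2, 144, 101, 101)

Answer: (2, 144, 101, 101)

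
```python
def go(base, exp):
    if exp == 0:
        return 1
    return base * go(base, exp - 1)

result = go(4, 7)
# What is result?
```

go(4, 7) = 4 * 4 * 4 * 4 * 4 * 4 * 4 = 16384

Answer: 16384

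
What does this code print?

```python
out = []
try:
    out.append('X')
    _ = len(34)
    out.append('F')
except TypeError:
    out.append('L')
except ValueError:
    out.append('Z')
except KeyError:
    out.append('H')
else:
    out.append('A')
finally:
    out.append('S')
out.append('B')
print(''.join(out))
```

Execution trace: 'X' (try body) → 'L' (except TypeError) → 'S' (finally) → 'B' (after the try/except). Output: XLSB

Answer: XLSB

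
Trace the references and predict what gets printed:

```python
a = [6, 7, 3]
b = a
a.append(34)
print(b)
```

Key concept: basic list aliasing.
Step by step:
`a = [6, 7, 3]` → a = [6, 7, 3]
`b = a` → b = [6, 7, 3] (same object as a)
`a.append(34)` → a = [6, 7, 3, 34] (same object as b); b = [6, 7, 3, 34] (same object as a)
`print(b)` → prints [6, 7, 3, 34]

Answer: [6, 7, 3, 34]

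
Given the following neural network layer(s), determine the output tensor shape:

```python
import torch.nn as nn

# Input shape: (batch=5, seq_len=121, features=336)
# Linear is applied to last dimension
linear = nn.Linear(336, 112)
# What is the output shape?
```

Input: (5, 121, 336) -> Output: (5, 121, 112)

Answer: (5, 121, 112)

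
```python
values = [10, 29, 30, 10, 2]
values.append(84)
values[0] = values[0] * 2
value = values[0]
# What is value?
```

Trace:
`values = [10, 29, 30, 10, 2]` → values = [10, 29, 30, 10, 2]
`values.append(84)` → values = [10, 29, 30, 10, 2, 84]
`values[0] = values[0] * 2` → values = [20, 29, 30, 10, 2, 84]
`value = values[0]` → value = 20
So value = 20

Answer: 20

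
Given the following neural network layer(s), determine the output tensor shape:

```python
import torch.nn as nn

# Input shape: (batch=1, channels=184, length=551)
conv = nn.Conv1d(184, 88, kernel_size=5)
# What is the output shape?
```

Input: (1, 184, 551) -> Output: (1, 88, 547)

Answer: (1, 88, 547)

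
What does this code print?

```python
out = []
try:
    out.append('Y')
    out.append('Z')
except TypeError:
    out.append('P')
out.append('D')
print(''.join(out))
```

Execution trace: 'Y' (try body) → 'Z' (try body, no exception) → 'D' (after the try/except). Output: YZD

Answer: YZD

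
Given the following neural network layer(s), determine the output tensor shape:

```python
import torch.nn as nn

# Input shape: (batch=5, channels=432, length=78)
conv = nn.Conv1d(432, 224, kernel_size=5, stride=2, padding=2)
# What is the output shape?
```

Input: (5, 432, 78) -> Output: (5, 224, 39)

Answer: (5, 224, 39)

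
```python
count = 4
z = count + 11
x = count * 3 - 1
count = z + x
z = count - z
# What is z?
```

Trace:
`count = 4` → count = 4
`z = count + 11` → z = 15
`x = count * 3 - 1` → x = 11
`count = z + x` → count = 26
`z = count - z` → z = 11
So z = 11

Answer: 11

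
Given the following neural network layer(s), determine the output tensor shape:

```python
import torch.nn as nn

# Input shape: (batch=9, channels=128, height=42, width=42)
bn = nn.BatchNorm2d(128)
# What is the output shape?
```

Input: (9, 128, 42, 42) -> Output: (9, 128, 42, 42)

Answer: (9, 128, 42, 42)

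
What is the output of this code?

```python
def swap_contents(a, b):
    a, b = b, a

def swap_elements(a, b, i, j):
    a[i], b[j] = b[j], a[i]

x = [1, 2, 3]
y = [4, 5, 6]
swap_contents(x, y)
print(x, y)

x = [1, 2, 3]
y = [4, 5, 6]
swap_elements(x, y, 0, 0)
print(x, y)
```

Key concept: parameter rebinding vs mutation.
Step by step:
`x = [1, 2, 3]` → x = [1, 2, 3]
`y = [4, 5, 6]` → y = [4, 5, 6]
`swap_contents(x, y)` → no visible change to tracked variables
`print(x, y)` → prints [1, 2, 3] [4, 5, 6]
`x = [1, 2, 3]` → x = [1, 2, 3]
`y = [4, 5, 6]` → y = [4, 5, 6]
`swap_elements(x, y, 0, 0)` → x = [4, 2, 3]; y = [1, 5, 6]
`print(x, y)` → prints [4, 2, 3] [1, 5, 6]

Answer:
[1, 2, 3] [4, 5, 6]
[4, 2, 3] [1, 5, 6]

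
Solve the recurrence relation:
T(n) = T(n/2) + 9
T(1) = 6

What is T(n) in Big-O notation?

Each step divides n by 2 and adds 9. After log_2(n) steps we reach T(1)=6. So T(n) = 9·log_2(n) + 6 = O(log n).

Answer: O(log n)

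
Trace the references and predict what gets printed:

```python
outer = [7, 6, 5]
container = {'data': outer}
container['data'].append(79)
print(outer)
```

Key concept: dict holds reference to list.
Step by step:
`outer = [7, 6, 5]` → outer = [7, 6, 5]
`container = {'data': outer}` → container = {'data': [7, 6, 5]}
`container['data'].append(79)` → outer = [7, 6, 5, 79]; container = {'data': [7, 6, 5, 79]}
`print(outer)` → prints [7, 6, 5, 79]

Answer: [7, 6, 5, 79]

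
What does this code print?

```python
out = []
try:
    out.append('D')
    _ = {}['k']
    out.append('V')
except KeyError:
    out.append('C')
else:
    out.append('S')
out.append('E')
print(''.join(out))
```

Execution trace: 'D' (try body) → 'C' (except KeyError) → 'E' (after the try/except). Output: DCE

Answer: DCE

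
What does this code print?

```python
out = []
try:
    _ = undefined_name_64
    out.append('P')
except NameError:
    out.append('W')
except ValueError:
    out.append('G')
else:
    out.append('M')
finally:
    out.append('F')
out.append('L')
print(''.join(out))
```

Execution trace: 'W' (except NameError) → 'F' (finally) → 'L' (after the try/except). Output: WFL

Answer: WFL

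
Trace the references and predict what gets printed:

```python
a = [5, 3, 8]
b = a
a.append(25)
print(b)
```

Key concept: basic list aliasing.
Step by step:
`a = [5, 3, 8]` → a = [5, 3, 8]
`b = a` → b = [5, 3, 8] (same object as a)
`a.append(25)` → a = [5, 3, 8, 25] (same object as b); b = [5, 3, 8, 25] (same object as a)
`print(b)` → prints [5, 3, 8, 25]

Answer: [5, 3, 8, 25]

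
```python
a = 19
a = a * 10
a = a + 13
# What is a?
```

Trace:
`a = 19` → a = 19
`a = a * 10` → a = 190
`a = a + 13` → a = 203
So a = 203

Answer: 203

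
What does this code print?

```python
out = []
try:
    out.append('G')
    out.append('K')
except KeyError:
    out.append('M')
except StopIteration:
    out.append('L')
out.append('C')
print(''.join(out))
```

Execution trace: 'G' (try body) → 'K' (try body, no exception) → 'C' (after the try/except). Output: GKC

Answer: GKC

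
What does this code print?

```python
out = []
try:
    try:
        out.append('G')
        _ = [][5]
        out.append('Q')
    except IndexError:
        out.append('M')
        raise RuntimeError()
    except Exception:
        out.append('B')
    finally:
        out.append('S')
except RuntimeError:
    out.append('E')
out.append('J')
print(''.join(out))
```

Execution trace: 'G' (inner try body) → 'M' (inner except IndexError) → 'S' (inner finally) → 'E' (outer except RuntimeError) → 'J' (after the try/except). Output: GMSEJ

Answer: GMSEJ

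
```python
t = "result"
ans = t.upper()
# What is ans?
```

Trace:
`t = "result"` → t = 'result'
`ans = t.upper()` → ans = 'RESULT'
So ans = 'RESULT'

Answer: 'RESULT'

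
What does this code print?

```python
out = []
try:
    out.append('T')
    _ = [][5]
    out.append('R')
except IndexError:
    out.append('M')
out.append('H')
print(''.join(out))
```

Execution trace: 'T' (try body) → 'M' (except IndexError) → 'H' (after the try/except). Output: TMH

Answer: TMH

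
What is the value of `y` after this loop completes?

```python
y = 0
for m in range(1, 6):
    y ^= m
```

XOR of 1 to 5
`y` takes the values: 0 → 1 → 3 → 0 → 4 → 1

Answer: 1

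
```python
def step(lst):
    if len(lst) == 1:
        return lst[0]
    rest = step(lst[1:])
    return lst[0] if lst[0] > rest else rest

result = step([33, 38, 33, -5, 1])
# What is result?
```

Recursive max over [33, 38, 33, -5, 1] = 38

Answer: 38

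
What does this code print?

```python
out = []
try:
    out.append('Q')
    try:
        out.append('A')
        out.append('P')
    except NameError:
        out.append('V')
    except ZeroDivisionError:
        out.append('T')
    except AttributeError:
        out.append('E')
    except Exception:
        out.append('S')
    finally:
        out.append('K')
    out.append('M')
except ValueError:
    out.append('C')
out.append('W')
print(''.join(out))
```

Execution trace: 'Q' (try body) → 'A' (inner try body) → 'P' (inner try body, no exception) → 'K' (inner finally) → 'M' (try body, no exception) → 'W' (after the try/except). Output: QAPKMW

Answer: QAPKMW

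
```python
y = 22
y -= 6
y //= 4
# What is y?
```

Trace:
`y = 22` → y = 22
`y -= 6` → y = 16
`y //= 4` → y = 4
So y = 4

Answer: 4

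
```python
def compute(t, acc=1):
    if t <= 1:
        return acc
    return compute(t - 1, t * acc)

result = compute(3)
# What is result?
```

Accumulator trace (n, acc): (3, 1) -> (2, 3) -> (1, 6) -> return 6

Answer: 6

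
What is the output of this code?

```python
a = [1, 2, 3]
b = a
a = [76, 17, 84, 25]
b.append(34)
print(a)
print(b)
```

Key concept: rebinding vs mutation: a is rebound to a new list, b still points at the original.
Step by step:
`a = [1, 2, 3]` → a = [1, 2, 3]
`b = a` → b = [1, 2, 3] (same object as a)
`a = [76, 17, 84, 25]` → a = [76, 17, 84, 25]
`b.append(34)` → b = [1, 2, 3, 34]
`print(a)` → prints [76, 17, 84, 25]
`print(b)` → prints [1, 2, 3, 34]

Answer:
[76, 17, 84, 25]
[1, 2, 3, 34]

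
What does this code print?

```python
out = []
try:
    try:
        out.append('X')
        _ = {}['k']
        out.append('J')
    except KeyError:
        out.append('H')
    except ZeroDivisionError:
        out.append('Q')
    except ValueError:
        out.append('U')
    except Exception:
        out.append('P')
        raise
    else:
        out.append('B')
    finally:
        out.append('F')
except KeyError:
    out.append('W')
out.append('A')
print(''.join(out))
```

Execution trace: 'X' (inner try body) → 'H' (inner except KeyError) → 'F' (inner finally) → 'A' (after the try/except). Output: XHFA

Answer: XHFA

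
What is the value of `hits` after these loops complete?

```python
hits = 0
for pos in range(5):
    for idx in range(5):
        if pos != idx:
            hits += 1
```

5² - 5 (exclude diagonal)
`hits` takes the values: 0 → 1 → 2 → 3 → 4 → 5 → 6 → 7 → 8 → 9 → 10 → 11 → 12 → 13 → 14 → 15 → 16 → 17 → 18 → 19 → 20

Answer: 20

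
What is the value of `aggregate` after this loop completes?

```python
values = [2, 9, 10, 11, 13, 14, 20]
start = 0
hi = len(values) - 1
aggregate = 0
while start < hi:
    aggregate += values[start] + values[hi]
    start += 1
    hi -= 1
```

Sum of pairs from ends
`aggregate` takes the values: 0 → 22 → 45 → 68

Answer: 68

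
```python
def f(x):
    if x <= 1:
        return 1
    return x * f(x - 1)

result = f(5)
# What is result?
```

f(5) = 5 * 4 * 3 * 2 * 1 = 120

Answer: 120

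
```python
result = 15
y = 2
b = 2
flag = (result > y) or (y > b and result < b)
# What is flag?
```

Trace:
`result = 15` → result = 15
`y = 2` → y = 2
`b = 2` → b = 2
`flag = (result > y) or (y > b and result < b)` → flag = True
So flag = True

Answer: True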